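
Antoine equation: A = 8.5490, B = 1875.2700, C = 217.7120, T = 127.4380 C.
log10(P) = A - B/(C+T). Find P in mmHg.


C+T = 345.1500
B/(C+T) = 5.4332
log10(P) = 8.5490 - 5.4332 = 3.1158
P = 10^3.1158 = 1305.5606 mmHg

1305.5606 mmHg


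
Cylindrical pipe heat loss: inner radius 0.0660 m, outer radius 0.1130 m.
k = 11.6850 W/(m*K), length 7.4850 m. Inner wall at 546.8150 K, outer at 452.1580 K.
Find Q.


dT = 94.6570 K
ln(ro/ri) = 0.5377
Q = 2*pi*11.6850*7.4850*94.6570 / 0.5377 = 96735.6100 W

96735.6100 W


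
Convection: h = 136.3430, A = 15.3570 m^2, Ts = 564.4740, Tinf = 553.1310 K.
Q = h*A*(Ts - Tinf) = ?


dT = 11.3430 K
Q = 136.3430 * 15.3570 * 11.3430 = 23750.1940 W

23750.1940 W


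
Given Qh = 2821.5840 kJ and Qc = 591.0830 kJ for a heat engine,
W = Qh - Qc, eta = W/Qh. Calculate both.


W = 2821.5840 - 591.0830 = 2230.5010 kJ
eta = 2230.5010 / 2821.5840 = 0.7905 = 79.0514%

W = 2230.5010 kJ, eta = 79.0514%


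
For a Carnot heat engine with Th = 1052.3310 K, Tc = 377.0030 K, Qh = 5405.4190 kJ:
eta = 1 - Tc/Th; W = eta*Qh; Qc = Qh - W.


eta = 1 - 377.0030/1052.3310 = 0.6417
W = 0.6417 * 5405.4190 = 3468.8998 kJ
Qc = 5405.4190 - 3468.8998 = 1936.5192 kJ

eta = 64.1745%, W = 3468.8998 kJ, Qc = 1936.5192 kJ


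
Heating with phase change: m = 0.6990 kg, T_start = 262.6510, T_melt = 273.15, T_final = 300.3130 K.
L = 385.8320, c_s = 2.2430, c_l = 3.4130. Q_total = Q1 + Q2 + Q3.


Q1 (sensible, solid) = 0.6990 * 2.2430 * 10.4990 = 16.4609 kJ
Q2 (latent) = 0.6990 * 385.8320 = 269.6966 kJ
Q3 (sensible, liquid) = 0.6990 * 3.4130 * 27.1630 = 64.8024 kJ
Q_total = 350.9599 kJ

350.9599 kJ


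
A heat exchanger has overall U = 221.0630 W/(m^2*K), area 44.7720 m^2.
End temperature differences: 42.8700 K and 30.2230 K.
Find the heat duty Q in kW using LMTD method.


LMTD = 36.1788 K
Q = 221.0630 * 44.7720 * 36.1788 = 358077.5476 W = 358.0775 kW

358.0775 kW


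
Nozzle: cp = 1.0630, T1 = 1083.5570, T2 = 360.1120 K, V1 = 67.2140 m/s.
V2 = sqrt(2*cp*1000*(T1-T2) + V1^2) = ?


dT = 723.4450 K
2*cp*1000*dT = 1538044.0700
V1^2 = 4517.7218
V2 = sqrt(1542561.7918) = 1241.9991 m/s

1241.9991 m/s


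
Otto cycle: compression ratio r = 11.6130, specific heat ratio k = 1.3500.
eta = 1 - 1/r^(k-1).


r^(k-1) = 2.3590
eta = 1 - 1/2.3590 = 0.5761 = 57.6094%

57.6094%


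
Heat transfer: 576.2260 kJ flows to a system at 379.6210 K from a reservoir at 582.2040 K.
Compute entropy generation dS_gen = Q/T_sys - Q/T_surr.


dS_sys = 576.2260/379.6210 = 1.5179 kJ/K
dS_surr = -576.2260/582.2040 = -0.9897 kJ/K
dS_gen = 1.5179 - 0.9897 = 0.5282 kJ/K (irreversible)

dS_gen = 0.5282 kJ/K, irreversible


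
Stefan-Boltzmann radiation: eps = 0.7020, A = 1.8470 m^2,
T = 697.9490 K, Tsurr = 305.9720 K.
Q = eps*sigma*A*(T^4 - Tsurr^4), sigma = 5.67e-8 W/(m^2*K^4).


T^4 = 2.3730e+11
Tsurr^4 = 8.7645e+09
Q = 0.7020 * 5.67e-8 * 1.8470 * 2.2853e+11 = 16801.0977 W

16801.0977 W


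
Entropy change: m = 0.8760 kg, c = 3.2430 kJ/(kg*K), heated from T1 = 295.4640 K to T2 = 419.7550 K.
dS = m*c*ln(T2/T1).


T2/T1 = 1.4207
ln(T2/T1) = 0.3511
dS = 0.8760 * 3.2430 * 0.3511 = 0.9975 kJ/K

0.9975 kJ/K


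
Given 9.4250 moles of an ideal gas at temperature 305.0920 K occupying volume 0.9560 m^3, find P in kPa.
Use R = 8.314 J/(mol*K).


P = nRT/V = 9.4250 * 8.314 * 305.0920 / 0.9560
= 23906.8413 / 0.9560 = 25007.1562 Pa = 25.0072 kPa

25.0072 kPa


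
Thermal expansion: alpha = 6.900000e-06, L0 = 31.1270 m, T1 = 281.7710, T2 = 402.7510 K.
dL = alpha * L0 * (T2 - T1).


dT = 120.9800 K
dL = 6.900000e-06 * 31.1270 * 120.9800 = 0.025984 m
L_final = 31.152984 m

dL = 0.025984 m


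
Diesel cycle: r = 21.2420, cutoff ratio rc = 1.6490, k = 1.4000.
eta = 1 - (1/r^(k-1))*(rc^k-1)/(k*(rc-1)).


r^(k-1) = 3.3953
rc^k = 2.0142
eta = 0.6712 = 67.1235%

67.1235%


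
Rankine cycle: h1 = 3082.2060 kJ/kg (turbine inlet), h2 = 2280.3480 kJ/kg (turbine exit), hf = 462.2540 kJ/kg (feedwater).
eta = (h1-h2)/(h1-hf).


W = 801.8580 kJ/kg
Q_in = 2619.9520 kJ/kg
eta = 0.3061 = 30.6058%

eta = 30.6058%


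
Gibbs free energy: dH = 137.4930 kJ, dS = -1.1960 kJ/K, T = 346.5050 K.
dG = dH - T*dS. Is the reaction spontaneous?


T*dS = 346.5050 * -1.1960 = -414.4200 kJ
dG = 137.4930 + 414.4200 = 551.9130 kJ (non-spontaneous)

dG = 551.9130 kJ, non-spontaneous


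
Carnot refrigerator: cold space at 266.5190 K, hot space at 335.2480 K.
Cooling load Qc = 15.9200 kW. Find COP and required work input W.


COP = 266.5190 / 68.7290 = 3.8778
W = 15.9200 / 3.8778 = 4.1054 kW

COP = 3.8778, W = 4.1054 kW


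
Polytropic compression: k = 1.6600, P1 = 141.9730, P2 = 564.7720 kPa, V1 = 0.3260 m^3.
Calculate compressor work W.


(k-1)/k = 0.3976
(P2/P1)^exp = 1.7315
W = 2.5152 * 141.9730 * 0.3260 * (1.7315 - 1) = 85.1531 kJ

85.1531 kJ


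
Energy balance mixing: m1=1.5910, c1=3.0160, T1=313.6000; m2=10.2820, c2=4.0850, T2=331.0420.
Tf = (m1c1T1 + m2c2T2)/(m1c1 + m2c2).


num = 15409.2120
den = 46.8004
Tf = 329.2537 K

329.2537 K


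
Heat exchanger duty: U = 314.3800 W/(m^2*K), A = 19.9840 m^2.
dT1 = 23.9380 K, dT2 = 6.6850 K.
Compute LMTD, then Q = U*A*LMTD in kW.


LMTD = 13.5254 K
Q = 314.3800 * 19.9840 * 13.5254 = 84974.2071 W = 84.9742 kW

84.9742 kW


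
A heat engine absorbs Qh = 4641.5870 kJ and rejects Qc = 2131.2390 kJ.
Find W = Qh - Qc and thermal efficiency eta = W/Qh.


W = 4641.5870 - 2131.2390 = 2510.3480 kJ
eta = 2510.3480 / 4641.5870 = 0.5408 = 54.0838%

W = 2510.3480 kJ, eta = 54.0838%


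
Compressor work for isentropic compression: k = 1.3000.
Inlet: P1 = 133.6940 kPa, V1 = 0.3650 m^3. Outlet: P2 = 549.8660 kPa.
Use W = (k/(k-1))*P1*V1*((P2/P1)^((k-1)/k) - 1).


(k-1)/k = 0.2308
(P2/P1)^exp = 1.3859
W = 4.3333 * 133.6940 * 0.3650 * (1.3859 - 1) = 81.5980 kJ

81.5980 kJ


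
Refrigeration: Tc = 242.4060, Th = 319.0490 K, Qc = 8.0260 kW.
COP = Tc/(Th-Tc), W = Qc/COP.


COP = 242.4060 / 76.6430 = 3.1628
W = 8.0260 / 3.1628 = 2.5376 kW

COP = 3.1628, W = 2.5376 kW


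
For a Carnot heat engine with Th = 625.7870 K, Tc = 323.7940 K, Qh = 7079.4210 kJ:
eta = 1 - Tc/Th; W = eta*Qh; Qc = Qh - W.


eta = 1 - 323.7940/625.7870 = 0.4826
W = 0.4826 * 7079.4210 = 3416.3950 kJ
Qc = 7079.4210 - 3416.3950 = 3663.0260 kJ

eta = 48.2581%, W = 3416.3950 kJ, Qc = 3663.0260 kJ


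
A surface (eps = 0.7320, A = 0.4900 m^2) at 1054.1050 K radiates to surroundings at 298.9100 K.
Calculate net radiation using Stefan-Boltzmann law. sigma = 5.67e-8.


T^4 = 1.2346e+12
Tsurr^4 = 7.9829e+09
Q = 0.7320 * 5.67e-8 * 0.4900 * 1.2266e+12 = 24946.4360 W

24946.4360 W


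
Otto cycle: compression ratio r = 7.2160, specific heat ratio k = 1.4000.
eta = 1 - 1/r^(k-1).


r^(k-1) = 2.2045
eta = 1 - 1/2.2045 = 0.5464 = 54.6391%

54.6391%


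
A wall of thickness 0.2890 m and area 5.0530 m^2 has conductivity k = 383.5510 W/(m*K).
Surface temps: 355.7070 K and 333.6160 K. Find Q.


dT = 22.0910 K
Q = 383.5510 * 5.0530 * 22.0910 / 0.2890 = 148146.0071 W

148146.0071 W


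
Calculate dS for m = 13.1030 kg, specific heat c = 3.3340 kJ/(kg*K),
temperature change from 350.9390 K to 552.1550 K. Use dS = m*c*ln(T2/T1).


T2/T1 = 1.5734
ln(T2/T1) = 0.4532
dS = 13.1030 * 3.3340 * 0.4532 = 19.7989 kJ/K

19.7989 kJ/K


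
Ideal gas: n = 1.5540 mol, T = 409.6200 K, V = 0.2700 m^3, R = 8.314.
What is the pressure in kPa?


P = nRT/V = 1.5540 * 8.314 * 409.6200 / 0.2700
= 5292.2724 / 0.2700 = 19601.0088 Pa = 19.6010 kPa

19.6010 kPa


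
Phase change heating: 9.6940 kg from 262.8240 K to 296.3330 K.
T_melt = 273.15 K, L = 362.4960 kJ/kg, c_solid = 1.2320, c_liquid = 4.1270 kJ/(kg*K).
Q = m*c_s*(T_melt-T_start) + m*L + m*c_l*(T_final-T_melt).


Q1 (sensible, solid) = 9.6940 * 1.2320 * 10.3260 = 123.3235 kJ
Q2 (latent) = 9.6940 * 362.4960 = 3514.0362 kJ
Q3 (sensible, liquid) = 9.6940 * 4.1270 * 23.1830 = 927.4855 kJ
Q_total = 4564.8452 kJ

4564.8452 kJ


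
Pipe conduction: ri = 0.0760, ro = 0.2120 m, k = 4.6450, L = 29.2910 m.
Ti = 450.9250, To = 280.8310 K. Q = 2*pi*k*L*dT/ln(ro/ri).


dT = 170.0940 K
ln(ro/ri) = 1.0259
Q = 2*pi*4.6450*29.2910*170.0940 / 1.0259 = 141743.6705 W

141743.6705 W


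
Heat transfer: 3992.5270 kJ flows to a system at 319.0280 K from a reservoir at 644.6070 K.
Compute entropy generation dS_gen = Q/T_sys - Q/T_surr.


dS_sys = 3992.5270/319.0280 = 12.5147 kJ/K
dS_surr = -3992.5270/644.6070 = -6.1937 kJ/K
dS_gen = 12.5147 - 6.1937 = 6.3209 kJ/K (irreversible)

dS_gen = 6.3209 kJ/K, irreversible


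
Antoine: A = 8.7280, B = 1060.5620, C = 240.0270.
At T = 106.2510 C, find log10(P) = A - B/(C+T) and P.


C+T = 346.2780
B/(C+T) = 3.0627
log10(P) = 8.7280 - 3.0627 = 5.6653
P = 10^5.6653 = 462650.1716 mmHg

462650.1716 mmHg


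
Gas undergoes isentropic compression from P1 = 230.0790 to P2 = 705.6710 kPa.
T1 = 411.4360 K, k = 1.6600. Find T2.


(k-1)/k = 0.3976
(P2/P1)^exp = 1.5614
T2 = 411.4360 * 1.5614 = 642.4208 K

642.4208 K


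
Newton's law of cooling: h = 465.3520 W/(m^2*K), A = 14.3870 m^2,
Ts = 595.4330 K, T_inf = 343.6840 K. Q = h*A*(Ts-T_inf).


dT = 251.7490 K
Q = 465.3520 * 14.3870 * 251.7490 = 1685464.3946 W

1685464.3946 W


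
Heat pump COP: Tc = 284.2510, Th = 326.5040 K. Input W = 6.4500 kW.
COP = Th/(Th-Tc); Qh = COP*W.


COP = 326.5040 / 42.2530 = 7.7274
Qh = 7.7274 * 6.4500 = 49.8415 kW

COP = 7.7274, Qh = 49.8415 kW


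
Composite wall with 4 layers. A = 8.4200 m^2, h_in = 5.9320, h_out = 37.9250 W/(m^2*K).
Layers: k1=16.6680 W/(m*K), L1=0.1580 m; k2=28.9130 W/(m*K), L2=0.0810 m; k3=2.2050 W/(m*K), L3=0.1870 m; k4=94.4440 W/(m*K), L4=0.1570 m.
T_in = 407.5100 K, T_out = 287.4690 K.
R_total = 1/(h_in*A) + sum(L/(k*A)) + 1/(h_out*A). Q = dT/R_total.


R_conv_in = 1/(5.9320*8.4200) = 0.0200
R_1 = 0.1580/(16.6680*8.4200) = 0.0011
R_2 = 0.0810/(28.9130*8.4200) = 0.0003
R_3 = 0.1870/(2.2050*8.4200) = 0.0101
R_4 = 0.1570/(94.4440*8.4200) = 0.0002
R_conv_out = 1/(37.9250*8.4200) = 0.0031
R_total = 0.0349 K/W
Q = 120.0410 / 0.0349 = 3441.4744 W

R_total = 0.0349 K/W, Q = 3441.4744 W


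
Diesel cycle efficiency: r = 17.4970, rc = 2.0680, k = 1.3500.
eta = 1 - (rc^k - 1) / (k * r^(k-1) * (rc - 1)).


r^(k-1) = 2.7229
rc^k = 2.6668
eta = 0.5754 = 57.5434%

57.5434%


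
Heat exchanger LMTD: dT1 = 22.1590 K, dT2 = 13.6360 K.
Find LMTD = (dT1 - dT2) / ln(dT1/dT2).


dT1/dT2 = 1.6250
ln(dT1/dT2) = 0.4855
LMTD = 8.5230 / 0.4855 = 17.5540 K

17.5540 K


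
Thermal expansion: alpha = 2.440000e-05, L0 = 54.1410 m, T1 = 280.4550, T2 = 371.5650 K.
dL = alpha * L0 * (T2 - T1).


dT = 91.1100 K
dL = 2.440000e-05 * 54.1410 * 91.1100 = 0.120360 m
L_final = 54.261360 m

dL = 0.120360 m


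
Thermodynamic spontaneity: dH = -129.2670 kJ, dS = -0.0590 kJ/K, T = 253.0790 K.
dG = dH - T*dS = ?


T*dS = 253.0790 * -0.0590 = -14.9317 kJ
dG = -129.2670 + 14.9317 = -114.3353 kJ (spontaneous)

dG = -114.3353 kJ, spontaneous


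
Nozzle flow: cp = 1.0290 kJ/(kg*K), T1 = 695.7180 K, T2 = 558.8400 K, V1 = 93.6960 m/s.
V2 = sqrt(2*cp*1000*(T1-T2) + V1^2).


dT = 136.8780 K
2*cp*1000*dT = 281694.9240
V1^2 = 8778.9404
V2 = sqrt(290473.8644) = 538.9563 m/s

538.9563 m/s


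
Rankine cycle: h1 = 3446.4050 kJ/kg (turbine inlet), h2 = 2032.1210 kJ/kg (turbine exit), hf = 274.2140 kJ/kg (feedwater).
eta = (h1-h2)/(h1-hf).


W = 1414.2840 kJ/kg
Q_in = 3172.1910 kJ/kg
eta = 0.4458 = 44.5838%

eta = 44.5838%


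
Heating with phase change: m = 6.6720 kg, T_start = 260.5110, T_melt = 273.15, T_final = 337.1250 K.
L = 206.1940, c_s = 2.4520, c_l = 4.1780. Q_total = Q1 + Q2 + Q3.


Q1 (sensible, solid) = 6.6720 * 2.4520 * 12.6390 = 206.7708 kJ
Q2 (latent) = 6.6720 * 206.1940 = 1375.7264 kJ
Q3 (sensible, liquid) = 6.6720 * 4.1780 * 63.9750 = 1783.3425 kJ
Q_total = 3365.8397 kJ

3365.8397 kJ


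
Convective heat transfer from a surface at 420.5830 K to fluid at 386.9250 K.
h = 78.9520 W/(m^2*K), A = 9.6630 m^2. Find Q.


dT = 33.6580 K
Q = 78.9520 * 9.6630 * 33.6580 = 25678.1317 W

25678.1317 W


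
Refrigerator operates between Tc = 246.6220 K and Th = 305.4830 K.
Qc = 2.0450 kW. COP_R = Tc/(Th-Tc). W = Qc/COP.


COP = 246.6220 / 58.8610 = 4.1899
W = 2.0450 / 4.1899 = 0.4881 kW

COP = 4.1899, W = 0.4881 kW


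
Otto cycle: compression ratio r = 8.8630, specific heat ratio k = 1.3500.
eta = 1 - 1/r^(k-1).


r^(k-1) = 2.1461
eta = 1 - 1/2.1461 = 0.5340 = 53.4042%

53.4042%


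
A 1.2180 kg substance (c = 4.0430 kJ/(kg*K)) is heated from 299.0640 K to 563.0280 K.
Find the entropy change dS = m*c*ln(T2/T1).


T2/T1 = 1.8826
ln(T2/T1) = 0.6327
dS = 1.2180 * 4.0430 * 0.6327 = 3.1155 kJ/K

3.1155 kJ/K


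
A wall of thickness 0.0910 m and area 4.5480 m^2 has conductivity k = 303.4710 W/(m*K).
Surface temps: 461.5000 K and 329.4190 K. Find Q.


dT = 132.0810 K
Q = 303.4710 * 4.5480 * 132.0810 / 0.0910 = 2003256.7179 W

2003256.7179 W


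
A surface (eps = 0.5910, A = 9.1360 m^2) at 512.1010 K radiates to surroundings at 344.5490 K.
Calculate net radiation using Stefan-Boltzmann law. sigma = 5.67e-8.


T^4 = 6.8774e+10
Tsurr^4 = 1.4093e+10
Q = 0.5910 * 5.67e-8 * 9.1360 * 5.4681e+10 = 16740.2020 W

16740.2020 W


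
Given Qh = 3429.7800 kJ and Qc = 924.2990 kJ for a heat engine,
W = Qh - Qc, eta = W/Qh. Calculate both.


W = 3429.7800 - 924.2990 = 2505.4810 kJ
eta = 2505.4810 / 3429.7800 = 0.7305 = 73.0508%

W = 2505.4810 kJ, eta = 73.0508%


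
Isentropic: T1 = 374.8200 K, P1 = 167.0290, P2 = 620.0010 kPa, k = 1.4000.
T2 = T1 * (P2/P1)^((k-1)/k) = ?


(k-1)/k = 0.2857
(P2/P1)^exp = 1.4546
T2 = 374.8200 * 1.4546 = 545.2124 K

545.2124 K


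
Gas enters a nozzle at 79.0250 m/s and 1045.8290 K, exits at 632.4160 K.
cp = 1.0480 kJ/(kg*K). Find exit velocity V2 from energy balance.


dT = 413.4130 K
2*cp*1000*dT = 866513.6480
V1^2 = 6244.9506
V2 = sqrt(872758.5986) = 934.2155 m/s

934.2155 m/s


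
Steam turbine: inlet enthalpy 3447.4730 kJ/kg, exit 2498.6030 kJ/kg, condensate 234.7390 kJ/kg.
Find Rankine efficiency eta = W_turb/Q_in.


W = 948.8700 kJ/kg
Q_in = 3212.7340 kJ/kg
eta = 0.2953 = 29.5347%

eta = 29.5347%


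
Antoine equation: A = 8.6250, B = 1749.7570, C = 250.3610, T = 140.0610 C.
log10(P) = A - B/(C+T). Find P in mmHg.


C+T = 390.4220
B/(C+T) = 4.4817
log10(P) = 8.6250 - 4.4817 = 4.1433
P = 10^4.1433 = 13908.9077 mmHg

13908.9077 mmHg


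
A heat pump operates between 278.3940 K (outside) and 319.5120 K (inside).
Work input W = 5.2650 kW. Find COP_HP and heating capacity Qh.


COP = 319.5120 / 41.1180 = 7.7706
Qh = 7.7706 * 5.2650 = 40.9123 kW

COP = 7.7706, Qh = 40.9123 kW


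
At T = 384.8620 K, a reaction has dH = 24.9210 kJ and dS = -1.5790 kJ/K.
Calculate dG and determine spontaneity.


T*dS = 384.8620 * -1.5790 = -607.6971 kJ
dG = 24.9210 + 607.6971 = 632.6181 kJ (non-spontaneous)

dG = 632.6181 kJ, non-spontaneous


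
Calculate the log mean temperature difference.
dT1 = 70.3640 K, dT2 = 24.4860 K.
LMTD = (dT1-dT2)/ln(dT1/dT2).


dT1/dT2 = 2.8736
ln(dT1/dT2) = 1.0556
LMTD = 45.8780 / 1.0556 = 43.4624 K

43.4624 K


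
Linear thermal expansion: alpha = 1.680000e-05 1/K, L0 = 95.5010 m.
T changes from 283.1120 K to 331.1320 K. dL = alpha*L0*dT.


dT = 48.0200 K
dL = 1.680000e-05 * 95.5010 * 48.0200 = 0.077044 m
L_final = 95.578044 m

dL = 0.077044 m


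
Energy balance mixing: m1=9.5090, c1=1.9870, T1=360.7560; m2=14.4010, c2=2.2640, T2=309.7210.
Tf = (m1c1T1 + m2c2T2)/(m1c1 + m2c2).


num = 16914.3634
den = 51.4982
Tf = 328.4454 K

328.4454 K


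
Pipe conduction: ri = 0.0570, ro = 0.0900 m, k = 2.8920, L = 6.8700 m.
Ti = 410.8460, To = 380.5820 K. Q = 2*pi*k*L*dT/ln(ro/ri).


dT = 30.2640 K
ln(ro/ri) = 0.4568
Q = 2*pi*2.8920*6.8700*30.2640 / 0.4568 = 8271.3172 W

8271.3172 W


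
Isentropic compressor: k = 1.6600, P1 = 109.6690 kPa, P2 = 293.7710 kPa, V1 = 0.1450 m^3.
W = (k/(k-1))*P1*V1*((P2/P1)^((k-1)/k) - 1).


(k-1)/k = 0.3976
(P2/P1)^exp = 1.4796
W = 2.5152 * 109.6690 * 0.1450 * (1.4796 - 1) = 19.1813 kJ

19.1813 kJ


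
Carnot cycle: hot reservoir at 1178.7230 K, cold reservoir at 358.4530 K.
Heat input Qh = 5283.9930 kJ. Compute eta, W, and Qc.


eta = 1 - 358.4530/1178.7230 = 0.6959
W = 0.6959 * 5283.9930 = 3677.1158 kJ
Qc = 5283.9930 - 3677.1158 = 1606.8772 kJ

eta = 69.5897%, W = 3677.1158 kJ, Qc = 1606.8772 kJ


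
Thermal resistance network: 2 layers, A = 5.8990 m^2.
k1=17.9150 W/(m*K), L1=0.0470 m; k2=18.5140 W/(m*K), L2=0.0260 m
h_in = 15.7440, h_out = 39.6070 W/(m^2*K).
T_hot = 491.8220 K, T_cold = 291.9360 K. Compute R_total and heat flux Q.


R_conv_in = 1/(15.7440*5.8990) = 0.0108
R_1 = 0.0470/(17.9150*5.8990) = 0.0004
R_2 = 0.0260/(18.5140*5.8990) = 0.0002
R_conv_out = 1/(39.6070*5.8990) = 0.0043
R_total = 0.0157 K/W
Q = 199.8860 / 0.0157 = 12707.1883 W

R_total = 0.0157 K/W, Q = 12707.1883 W


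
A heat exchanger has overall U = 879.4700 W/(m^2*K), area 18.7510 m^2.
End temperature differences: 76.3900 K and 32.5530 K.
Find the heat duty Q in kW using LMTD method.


LMTD = 51.3926 K
Q = 879.4700 * 18.7510 * 51.3926 = 847512.8392 W = 847.5128 kW

847.5128 kW


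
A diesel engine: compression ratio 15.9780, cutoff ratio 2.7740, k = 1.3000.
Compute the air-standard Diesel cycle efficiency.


r^(k-1) = 2.2964
rc^k = 3.7674
eta = 0.4775 = 47.7467%

47.7467%


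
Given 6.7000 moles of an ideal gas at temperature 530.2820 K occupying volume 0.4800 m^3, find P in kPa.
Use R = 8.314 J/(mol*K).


P = nRT/V = 6.7000 * 8.314 * 530.2820 / 0.4800
= 29538.7225 / 0.4800 = 61539.0051 Pa = 61.5390 kPa

61.5390 kPa


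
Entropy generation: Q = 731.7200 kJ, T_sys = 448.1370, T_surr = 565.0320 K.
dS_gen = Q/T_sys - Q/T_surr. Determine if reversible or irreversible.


dS_sys = 731.7200/448.1370 = 1.6328 kJ/K
dS_surr = -731.7200/565.0320 = -1.2950 kJ/K
dS_gen = 1.6328 - 1.2950 = 0.3378 kJ/K (irreversible)

dS_gen = 0.3378 kJ/K, irreversible


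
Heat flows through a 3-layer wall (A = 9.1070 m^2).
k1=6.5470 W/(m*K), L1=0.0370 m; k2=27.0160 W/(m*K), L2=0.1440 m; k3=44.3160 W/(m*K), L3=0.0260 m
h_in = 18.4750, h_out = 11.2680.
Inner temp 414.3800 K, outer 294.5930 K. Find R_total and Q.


R_conv_in = 1/(18.4750*9.1070) = 0.0059
R_1 = 0.0370/(6.5470*9.1070) = 0.0006
R_2 = 0.1440/(27.0160*9.1070) = 0.0006
R_3 = 0.0260/(44.3160*9.1070) = 6.4422e-05
R_conv_out = 1/(11.2680*9.1070) = 0.0097
R_total = 0.0170 K/W
Q = 119.7870 / 0.0170 = 7063.4759 W

R_total = 0.0170 K/W, Q = 7063.4759 W


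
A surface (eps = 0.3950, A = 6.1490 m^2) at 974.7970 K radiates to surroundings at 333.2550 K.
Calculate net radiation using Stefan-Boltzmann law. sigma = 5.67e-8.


T^4 = 9.0294e+11
Tsurr^4 = 1.2334e+10
Q = 0.3950 * 5.67e-8 * 6.1490 * 8.9060e+11 = 122650.1375 W

122650.1375 W


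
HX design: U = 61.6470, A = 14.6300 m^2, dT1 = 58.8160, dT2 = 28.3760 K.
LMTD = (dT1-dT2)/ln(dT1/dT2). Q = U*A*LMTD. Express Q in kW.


LMTD = 41.7633 K
Q = 61.6470 * 14.6300 * 41.7633 = 37666.1057 W = 37.6661 kW

37.6661 kW


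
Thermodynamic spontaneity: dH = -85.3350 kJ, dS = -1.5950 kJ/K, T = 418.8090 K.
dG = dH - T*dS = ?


T*dS = 418.8090 * -1.5950 = -668.0004 kJ
dG = -85.3350 + 668.0004 = 582.6654 kJ (non-spontaneous)

dG = 582.6654 kJ, non-spontaneous


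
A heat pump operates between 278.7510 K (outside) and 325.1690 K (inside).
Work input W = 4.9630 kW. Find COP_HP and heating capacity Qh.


COP = 325.1690 / 46.4180 = 7.0052
Qh = 7.0052 * 4.9630 = 34.7670 kW

COP = 7.0052, Qh = 34.7670 kW


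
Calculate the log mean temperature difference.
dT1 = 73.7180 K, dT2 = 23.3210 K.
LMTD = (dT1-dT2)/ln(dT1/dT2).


dT1/dT2 = 3.1610
ln(dT1/dT2) = 1.1509
LMTD = 50.3970 / 1.1509 = 43.7895 K

43.7895 K


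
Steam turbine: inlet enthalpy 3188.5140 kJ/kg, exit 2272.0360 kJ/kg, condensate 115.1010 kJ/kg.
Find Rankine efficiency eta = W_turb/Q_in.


W = 916.4780 kJ/kg
Q_in = 3073.4130 kJ/kg
eta = 0.2982 = 29.8196%

eta = 29.8196%


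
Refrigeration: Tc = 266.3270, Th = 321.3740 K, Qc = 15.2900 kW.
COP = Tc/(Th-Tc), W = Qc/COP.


COP = 266.3270 / 55.0470 = 4.8382
W = 15.2900 / 4.8382 = 3.1603 kW

COP = 4.8382, W = 3.1603 kW


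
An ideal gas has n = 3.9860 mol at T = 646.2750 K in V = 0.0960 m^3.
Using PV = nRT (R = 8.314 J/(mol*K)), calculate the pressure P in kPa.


P = nRT/V = 3.9860 * 8.314 * 646.2750 / 0.0960
= 21417.2976 / 0.0960 = 223096.8497 Pa = 223.0968 kPa

223.0968 kPa


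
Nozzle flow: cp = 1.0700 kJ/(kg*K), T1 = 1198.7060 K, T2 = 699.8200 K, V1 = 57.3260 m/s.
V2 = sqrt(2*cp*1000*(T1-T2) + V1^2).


dT = 498.8860 K
2*cp*1000*dT = 1067616.0400
V1^2 = 3286.2703
V2 = sqrt(1070902.3103) = 1034.8441 m/s

1034.8441 m/s


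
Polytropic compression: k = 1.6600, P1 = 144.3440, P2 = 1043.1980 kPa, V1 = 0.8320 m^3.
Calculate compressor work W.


(k-1)/k = 0.3976
(P2/P1)^exp = 2.1954
W = 2.5152 * 144.3440 * 0.8320 * (2.1954 - 1) = 361.0824 kJ

361.0824 kJ


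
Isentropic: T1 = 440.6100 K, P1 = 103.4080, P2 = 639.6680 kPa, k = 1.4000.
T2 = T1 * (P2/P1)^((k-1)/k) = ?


(k-1)/k = 0.2857
(P2/P1)^exp = 1.6831
T2 = 440.6100 * 1.6831 = 741.5984 K

741.5984 K


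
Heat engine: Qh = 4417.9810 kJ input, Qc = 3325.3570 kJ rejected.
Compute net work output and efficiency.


W = 4417.9810 - 3325.3570 = 1092.6240 kJ
eta = 1092.6240 / 4417.9810 = 0.2473 = 24.7313%

W = 1092.6240 kJ, eta = 24.7313%


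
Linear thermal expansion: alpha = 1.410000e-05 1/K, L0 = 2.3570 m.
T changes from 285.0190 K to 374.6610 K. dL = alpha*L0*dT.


dT = 89.6420 K
dL = 1.410000e-05 * 2.3570 * 89.6420 = 0.002979 m
L_final = 2.359979 m

dL = 0.002979 m


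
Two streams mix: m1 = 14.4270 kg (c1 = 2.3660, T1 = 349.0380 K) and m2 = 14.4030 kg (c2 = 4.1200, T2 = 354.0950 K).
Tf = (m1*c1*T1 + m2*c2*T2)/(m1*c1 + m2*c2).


num = 32926.2863
den = 93.4746
Tf = 352.2483 K

352.2483 K


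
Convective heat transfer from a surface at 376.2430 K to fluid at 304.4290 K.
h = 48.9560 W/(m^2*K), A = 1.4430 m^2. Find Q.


dT = 71.8140 K
Q = 48.9560 * 1.4430 * 71.8140 = 5073.1929 W

5073.1929 W


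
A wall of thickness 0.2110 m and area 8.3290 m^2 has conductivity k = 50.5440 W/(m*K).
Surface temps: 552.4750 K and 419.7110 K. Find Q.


dT = 132.7640 K
Q = 50.5440 * 8.3290 * 132.7640 / 0.2110 = 264886.8166 W

264886.8166 W


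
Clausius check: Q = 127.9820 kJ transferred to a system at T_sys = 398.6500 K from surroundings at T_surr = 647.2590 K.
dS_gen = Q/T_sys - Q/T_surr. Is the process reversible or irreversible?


dS_sys = 127.9820/398.6500 = 0.3210 kJ/K
dS_surr = -127.9820/647.2590 = -0.1977 kJ/K
dS_gen = 0.3210 - 0.1977 = 0.1233 kJ/K (irreversible)

dS_gen = 0.1233 kJ/K, irreversible


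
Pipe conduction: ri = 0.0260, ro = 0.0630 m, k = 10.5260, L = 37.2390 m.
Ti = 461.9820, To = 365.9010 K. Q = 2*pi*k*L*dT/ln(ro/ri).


dT = 96.0810 K
ln(ro/ri) = 0.8850
Q = 2*pi*10.5260*37.2390*96.0810 / 0.8850 = 267372.5070 W

267372.5070 W


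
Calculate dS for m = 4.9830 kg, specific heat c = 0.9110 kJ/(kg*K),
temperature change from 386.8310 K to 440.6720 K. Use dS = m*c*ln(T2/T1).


T2/T1 = 1.1392
ln(T2/T1) = 0.1303
dS = 4.9830 * 0.9110 * 0.1303 = 0.5916 kJ/K

0.5916 kJ/K


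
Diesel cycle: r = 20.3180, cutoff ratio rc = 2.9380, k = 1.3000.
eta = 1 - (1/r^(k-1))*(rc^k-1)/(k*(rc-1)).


r^(k-1) = 2.4681
rc^k = 4.0595
eta = 0.5080 = 50.7981%

50.7981%


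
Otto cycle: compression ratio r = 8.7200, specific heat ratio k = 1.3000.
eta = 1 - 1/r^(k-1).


r^(k-1) = 1.9149
eta = 1 - 1/1.9149 = 0.4778 = 47.7790%

47.7790%


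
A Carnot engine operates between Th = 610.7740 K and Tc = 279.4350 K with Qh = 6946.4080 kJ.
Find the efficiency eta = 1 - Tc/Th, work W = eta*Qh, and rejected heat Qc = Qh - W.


eta = 1 - 279.4350/610.7740 = 0.5425
W = 0.5425 * 6946.4080 = 3768.3593 kJ
Qc = 6946.4080 - 3768.3593 = 3178.0487 kJ

eta = 54.2490%, W = 3768.3593 kJ, Qc = 3178.0487 kJ


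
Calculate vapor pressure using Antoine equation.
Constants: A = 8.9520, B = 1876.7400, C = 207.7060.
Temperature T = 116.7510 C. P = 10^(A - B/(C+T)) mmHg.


C+T = 324.4570
B/(C+T) = 5.7842
log10(P) = 8.9520 - 5.7842 = 3.1678
P = 10^3.1678 = 1471.4694 mmHg

1471.4694 mmHg


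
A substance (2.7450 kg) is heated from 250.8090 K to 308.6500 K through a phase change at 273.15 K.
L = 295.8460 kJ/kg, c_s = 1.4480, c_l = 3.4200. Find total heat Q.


Q1 (sensible, solid) = 2.7450 * 1.4480 * 22.3410 = 88.8001 kJ
Q2 (latent) = 2.7450 * 295.8460 = 812.0973 kJ
Q3 (sensible, liquid) = 2.7450 * 3.4200 * 35.5000 = 333.2704 kJ
Q_total = 1234.1678 kJ

1234.1678 kJ


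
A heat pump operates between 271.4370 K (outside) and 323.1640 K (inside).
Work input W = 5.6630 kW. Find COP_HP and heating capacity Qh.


COP = 323.1640 / 51.7270 = 6.2475
Qh = 6.2475 * 5.6630 = 35.3795 kW

COP = 6.2475, Qh = 35.3795 kW


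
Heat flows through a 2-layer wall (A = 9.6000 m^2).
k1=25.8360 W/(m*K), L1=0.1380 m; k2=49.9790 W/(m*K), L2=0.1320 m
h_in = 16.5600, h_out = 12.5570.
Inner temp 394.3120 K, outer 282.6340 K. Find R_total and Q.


R_conv_in = 1/(16.5600*9.6000) = 0.0063
R_1 = 0.1380/(25.8360*9.6000) = 0.0006
R_2 = 0.1320/(49.9790*9.6000) = 0.0003
R_conv_out = 1/(12.5570*9.6000) = 0.0083
R_total = 0.0154 K/W
Q = 111.6780 / 0.0154 = 7243.6934 W

R_total = 0.0154 K/W, Q = 7243.6934 W


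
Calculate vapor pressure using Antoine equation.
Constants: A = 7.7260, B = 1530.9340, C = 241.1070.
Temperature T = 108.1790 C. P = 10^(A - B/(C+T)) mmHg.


C+T = 349.2860
B/(C+T) = 4.3830
log10(P) = 7.7260 - 4.3830 = 3.3430
P = 10^3.3430 = 2202.7310 mmHg

2202.7310 mmHg


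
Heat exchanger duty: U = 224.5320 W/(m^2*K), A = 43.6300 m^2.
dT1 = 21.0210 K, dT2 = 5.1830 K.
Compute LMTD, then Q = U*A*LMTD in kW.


LMTD = 11.3117 K
Q = 224.5320 * 43.6300 * 11.3117 = 110813.5799 W = 110.8136 kW

110.8136 kW


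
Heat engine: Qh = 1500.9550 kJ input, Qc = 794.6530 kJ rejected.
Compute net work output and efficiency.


W = 1500.9550 - 794.6530 = 706.3020 kJ
eta = 706.3020 / 1500.9550 = 0.4706 = 47.0568%

W = 706.3020 kJ, eta = 47.0568%


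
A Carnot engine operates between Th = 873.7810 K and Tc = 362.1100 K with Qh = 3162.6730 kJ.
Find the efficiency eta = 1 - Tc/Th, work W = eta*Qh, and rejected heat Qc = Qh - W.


eta = 1 - 362.1100/873.7810 = 0.5856
W = 0.5856 * 3162.6730 = 1852.0065 kJ
Qc = 3162.6730 - 1852.0065 = 1310.6665 kJ

eta = 58.5583%, W = 1852.0065 kJ, Qc = 1310.6665 kJ


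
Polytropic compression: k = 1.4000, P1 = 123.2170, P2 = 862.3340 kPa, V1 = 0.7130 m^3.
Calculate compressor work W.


(k-1)/k = 0.2857
(P2/P1)^exp = 1.7435
W = 3.5000 * 123.2170 * 0.7130 * (1.7435 - 1) = 228.6272 kJ

228.6272 kJ


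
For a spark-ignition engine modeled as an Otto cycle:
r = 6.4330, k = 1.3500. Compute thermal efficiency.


r^(k-1) = 1.9184
eta = 1 - 1/1.9184 = 0.4787 = 47.8739%

47.8739%


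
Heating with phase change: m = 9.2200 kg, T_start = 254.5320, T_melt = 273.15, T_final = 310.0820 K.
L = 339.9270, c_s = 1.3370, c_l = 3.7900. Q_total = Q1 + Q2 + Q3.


Q1 (sensible, solid) = 9.2200 * 1.3370 * 18.6180 = 229.5067 kJ
Q2 (latent) = 9.2200 * 339.9270 = 3134.1269 kJ
Q3 (sensible, liquid) = 9.2200 * 3.7900 * 36.9320 = 1290.5444 kJ
Q_total = 4654.1781 kJ

4654.1781 kJ


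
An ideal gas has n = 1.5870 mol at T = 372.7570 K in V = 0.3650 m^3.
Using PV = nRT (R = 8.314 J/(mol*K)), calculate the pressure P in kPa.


P = nRT/V = 1.5870 * 8.314 * 372.7570 / 0.3650
= 4918.2744 / 0.3650 = 13474.7244 Pa = 13.4747 kPa

13.4747 kPa


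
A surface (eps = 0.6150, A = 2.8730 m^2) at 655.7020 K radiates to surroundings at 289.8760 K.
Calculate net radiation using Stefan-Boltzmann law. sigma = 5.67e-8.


T^4 = 1.8485e+11
Tsurr^4 = 7.0607e+09
Q = 0.6150 * 5.67e-8 * 2.8730 * 1.7779e+11 = 17811.7344 W

17811.7344 W


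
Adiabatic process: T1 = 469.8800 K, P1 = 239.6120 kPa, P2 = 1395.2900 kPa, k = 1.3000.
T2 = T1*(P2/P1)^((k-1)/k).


(k-1)/k = 0.2308
(P2/P1)^exp = 1.5017
T2 = 469.8800 * 1.5017 = 705.6046 K

705.6046 K


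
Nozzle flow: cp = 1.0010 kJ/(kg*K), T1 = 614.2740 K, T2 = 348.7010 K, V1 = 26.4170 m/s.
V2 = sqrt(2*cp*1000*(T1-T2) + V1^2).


dT = 265.5730 K
2*cp*1000*dT = 531677.1460
V1^2 = 697.8579
V2 = sqrt(532375.0039) = 729.6403 m/s

729.6403 m/s


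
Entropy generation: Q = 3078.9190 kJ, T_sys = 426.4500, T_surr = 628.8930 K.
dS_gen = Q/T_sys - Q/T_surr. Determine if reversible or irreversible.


dS_sys = 3078.9190/426.4500 = 7.2199 kJ/K
dS_surr = -3078.9190/628.8930 = -4.8958 kJ/K
dS_gen = 7.2199 - 4.8958 = 2.3241 kJ/K (irreversible)

dS_gen = 2.3241 kJ/K, irreversible


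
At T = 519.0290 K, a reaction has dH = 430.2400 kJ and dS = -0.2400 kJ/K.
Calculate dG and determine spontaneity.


T*dS = 519.0290 * -0.2400 = -124.5670 kJ
dG = 430.2400 + 124.5670 = 554.8070 kJ (non-spontaneous)

dG = 554.8070 kJ, non-spontaneous


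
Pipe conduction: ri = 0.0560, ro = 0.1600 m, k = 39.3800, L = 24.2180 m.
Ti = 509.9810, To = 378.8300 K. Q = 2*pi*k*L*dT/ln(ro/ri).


dT = 131.1510 K
ln(ro/ri) = 1.0498
Q = 2*pi*39.3800*24.2180*131.1510 / 1.0498 = 748599.8578 W

748599.8578 W


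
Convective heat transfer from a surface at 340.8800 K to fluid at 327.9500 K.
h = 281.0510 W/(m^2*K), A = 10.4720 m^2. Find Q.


dT = 12.9300 K
Q = 281.0510 * 10.4720 * 12.9300 = 38055.1373 W

38055.1373 W


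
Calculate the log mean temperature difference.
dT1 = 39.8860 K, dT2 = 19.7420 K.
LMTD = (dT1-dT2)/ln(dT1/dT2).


dT1/dT2 = 2.0204
ln(dT1/dT2) = 0.7033
LMTD = 20.1440 / 0.7033 = 28.6431 K

28.6431 K


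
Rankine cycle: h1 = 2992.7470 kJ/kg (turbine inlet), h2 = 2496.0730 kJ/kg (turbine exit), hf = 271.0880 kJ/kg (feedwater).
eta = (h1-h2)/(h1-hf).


W = 496.6740 kJ/kg
Q_in = 2721.6590 kJ/kg
eta = 0.1825 = 18.2489%

eta = 18.2489%


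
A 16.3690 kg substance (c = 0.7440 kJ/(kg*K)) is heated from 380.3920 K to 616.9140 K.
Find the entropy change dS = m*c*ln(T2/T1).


T2/T1 = 1.6218
ln(T2/T1) = 0.4835
dS = 16.3690 * 0.7440 * 0.4835 = 5.8887 kJ/K

5.8887 kJ/K


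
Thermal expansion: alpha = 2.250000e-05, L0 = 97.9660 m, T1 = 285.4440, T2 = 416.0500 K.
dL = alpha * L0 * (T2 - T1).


dT = 130.6060 K
dL = 2.250000e-05 * 97.9660 * 130.6060 = 0.287886 m
L_final = 98.253886 m

dL = 0.287886 m


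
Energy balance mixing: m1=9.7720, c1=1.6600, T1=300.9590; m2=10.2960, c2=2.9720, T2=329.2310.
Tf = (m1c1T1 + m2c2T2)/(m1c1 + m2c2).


num = 14956.3862
den = 46.8212
Tf = 319.4360 K

319.4360 K


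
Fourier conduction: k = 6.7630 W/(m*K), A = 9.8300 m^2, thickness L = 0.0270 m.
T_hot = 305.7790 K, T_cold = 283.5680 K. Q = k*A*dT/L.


dT = 22.2110 K
Q = 6.7630 * 9.8300 * 22.2110 / 0.0270 = 54688.6563 W

54688.6563 W


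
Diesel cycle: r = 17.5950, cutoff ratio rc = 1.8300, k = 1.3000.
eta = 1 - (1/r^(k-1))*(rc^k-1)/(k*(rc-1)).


r^(k-1) = 2.3638
rc^k = 2.1937
eta = 0.5320 = 53.1970%

53.1970%


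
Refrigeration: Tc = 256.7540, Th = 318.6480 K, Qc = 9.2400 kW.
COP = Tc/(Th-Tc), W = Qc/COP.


COP = 256.7540 / 61.8940 = 4.1483
W = 9.2400 / 4.1483 = 2.2274 kW

COP = 4.1483, W = 2.2274 kW


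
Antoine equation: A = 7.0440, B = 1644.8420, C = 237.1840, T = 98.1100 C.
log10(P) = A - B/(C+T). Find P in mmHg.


C+T = 335.2940
B/(C+T) = 4.9057
log10(P) = 7.0440 - 4.9057 = 2.1383
P = 10^2.1383 = 137.5084 mmHg

137.5084 mmHg


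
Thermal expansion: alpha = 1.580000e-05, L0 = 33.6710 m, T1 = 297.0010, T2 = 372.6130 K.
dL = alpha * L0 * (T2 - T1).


dT = 75.6120 K
dL = 1.580000e-05 * 33.6710 * 75.6120 = 0.040226 m
L_final = 33.711226 m

dL = 0.040226 m


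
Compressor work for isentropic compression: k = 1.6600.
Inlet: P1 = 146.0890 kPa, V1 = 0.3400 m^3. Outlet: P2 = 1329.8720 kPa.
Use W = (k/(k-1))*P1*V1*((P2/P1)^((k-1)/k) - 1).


(k-1)/k = 0.3976
(P2/P1)^exp = 2.4064
W = 2.5152 * 146.0890 * 0.3400 * (2.4064 - 1) = 175.6975 kJ

175.6975 kJ


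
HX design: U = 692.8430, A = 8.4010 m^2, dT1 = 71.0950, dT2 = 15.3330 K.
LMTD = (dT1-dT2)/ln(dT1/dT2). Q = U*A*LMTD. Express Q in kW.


LMTD = 36.3505 K
Q = 692.8430 * 8.4010 * 36.3505 = 211580.7103 W = 211.5807 kW

211.5807 kW


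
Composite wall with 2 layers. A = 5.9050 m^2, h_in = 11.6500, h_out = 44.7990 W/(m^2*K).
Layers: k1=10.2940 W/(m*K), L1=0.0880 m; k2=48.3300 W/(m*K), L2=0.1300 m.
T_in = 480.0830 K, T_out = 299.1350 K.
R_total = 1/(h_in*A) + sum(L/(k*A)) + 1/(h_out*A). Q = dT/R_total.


R_conv_in = 1/(11.6500*5.9050) = 0.0145
R_1 = 0.0880/(10.2940*5.9050) = 0.0014
R_2 = 0.1300/(48.3300*5.9050) = 0.0005
R_conv_out = 1/(44.7990*5.9050) = 0.0038
R_total = 0.0202 K/W
Q = 180.9480 / 0.0202 = 8949.0929 W

R_total = 0.0202 K/W, Q = 8949.0929 W


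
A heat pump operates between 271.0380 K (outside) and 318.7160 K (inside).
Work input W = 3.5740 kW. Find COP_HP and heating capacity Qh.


COP = 318.7160 / 47.6780 = 6.6848
Qh = 6.6848 * 3.5740 = 23.8913 kW

COP = 6.6848, Qh = 23.8913 kW


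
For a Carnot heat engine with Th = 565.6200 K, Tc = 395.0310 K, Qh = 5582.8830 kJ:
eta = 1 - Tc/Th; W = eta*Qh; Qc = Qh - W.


eta = 1 - 395.0310/565.6200 = 0.3016
W = 0.3016 * 5582.8830 = 1683.7779 kJ
Qc = 5582.8830 - 1683.7779 = 3899.1051 kJ

eta = 30.1596%, W = 1683.7779 kJ, Qc = 3899.1051 kJ


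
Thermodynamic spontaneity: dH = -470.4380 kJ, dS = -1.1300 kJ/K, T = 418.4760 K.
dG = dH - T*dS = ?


T*dS = 418.4760 * -1.1300 = -472.8779 kJ
dG = -470.4380 + 472.8779 = 2.4399 kJ (non-spontaneous)

dG = 2.4399 kJ, non-spontaneous


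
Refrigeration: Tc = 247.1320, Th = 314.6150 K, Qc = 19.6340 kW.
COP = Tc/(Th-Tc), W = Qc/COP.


COP = 247.1320 / 67.4830 = 3.6621
W = 19.6340 / 3.6621 = 5.3614 kW

COP = 3.6621, W = 5.3614 kW


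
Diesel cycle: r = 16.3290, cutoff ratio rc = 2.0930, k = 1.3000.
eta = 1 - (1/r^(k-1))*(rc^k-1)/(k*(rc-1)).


r^(k-1) = 2.3115
rc^k = 2.6122
eta = 0.5091 = 50.9141%

50.9141%


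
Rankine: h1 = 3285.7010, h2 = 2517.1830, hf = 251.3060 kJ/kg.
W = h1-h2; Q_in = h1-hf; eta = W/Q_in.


W = 768.5180 kJ/kg
Q_in = 3034.3950 kJ/kg
eta = 0.2533 = 25.3269%

eta = 25.3269%


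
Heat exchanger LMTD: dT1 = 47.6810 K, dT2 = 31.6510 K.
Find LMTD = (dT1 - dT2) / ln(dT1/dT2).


dT1/dT2 = 1.5065
ln(dT1/dT2) = 0.4098
LMTD = 16.0300 / 0.4098 = 39.1202 K

39.1202 K


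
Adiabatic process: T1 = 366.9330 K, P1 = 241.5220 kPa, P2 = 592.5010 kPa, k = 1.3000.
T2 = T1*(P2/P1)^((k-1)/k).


(k-1)/k = 0.2308
(P2/P1)^exp = 1.2301
T2 = 366.9330 * 1.2301 = 451.3620 K

451.3620 K


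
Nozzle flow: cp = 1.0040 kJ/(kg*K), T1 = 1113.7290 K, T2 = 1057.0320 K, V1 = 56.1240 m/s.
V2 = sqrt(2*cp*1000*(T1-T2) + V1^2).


dT = 56.6970 K
2*cp*1000*dT = 113847.5760
V1^2 = 3149.9034
V2 = sqrt(116997.4794) = 342.0489 m/s

342.0489 m/s


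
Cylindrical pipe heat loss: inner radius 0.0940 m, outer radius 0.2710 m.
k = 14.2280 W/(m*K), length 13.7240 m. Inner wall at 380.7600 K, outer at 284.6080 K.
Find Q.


dT = 96.1520 K
ln(ro/ri) = 1.0588
Q = 2*pi*14.2280*13.7240*96.1520 / 1.0588 = 111413.7941 W

111413.7941 W


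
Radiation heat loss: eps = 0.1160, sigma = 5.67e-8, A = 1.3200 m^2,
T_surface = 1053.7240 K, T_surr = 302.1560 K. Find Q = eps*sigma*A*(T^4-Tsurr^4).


T^4 = 1.2328e+12
Tsurr^4 = 8.3354e+09
Q = 0.1160 * 5.67e-8 * 1.3200 * 1.2245e+12 = 10631.0506 W

10631.0506 W


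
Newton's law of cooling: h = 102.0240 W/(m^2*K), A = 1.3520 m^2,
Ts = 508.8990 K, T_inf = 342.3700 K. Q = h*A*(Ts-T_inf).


dT = 166.5290 K
Q = 102.0240 * 1.3520 * 166.5290 = 22970.4187 W

22970.4187 W


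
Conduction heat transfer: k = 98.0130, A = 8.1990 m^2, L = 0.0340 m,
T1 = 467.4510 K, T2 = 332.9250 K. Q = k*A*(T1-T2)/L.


dT = 134.5260 K
Q = 98.0130 * 8.1990 * 134.5260 / 0.0340 = 3179595.5522 W

3179595.5522 W


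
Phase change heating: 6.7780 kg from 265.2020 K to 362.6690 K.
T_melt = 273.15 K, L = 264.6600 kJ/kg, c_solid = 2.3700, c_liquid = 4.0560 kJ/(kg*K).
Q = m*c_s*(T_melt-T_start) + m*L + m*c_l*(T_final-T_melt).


Q1 (sensible, solid) = 6.7780 * 2.3700 * 7.9480 = 127.6756 kJ
Q2 (latent) = 6.7780 * 264.6600 = 1793.8655 kJ
Q3 (sensible, liquid) = 6.7780 * 4.0560 * 89.5190 = 2461.0177 kJ
Q_total = 4382.5587 kJ

4382.5587 kJ


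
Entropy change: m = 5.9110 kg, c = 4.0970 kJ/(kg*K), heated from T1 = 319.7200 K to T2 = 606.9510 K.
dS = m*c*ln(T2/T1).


T2/T1 = 1.8984
ln(T2/T1) = 0.6410
dS = 5.9110 * 4.0970 * 0.6410 = 15.5234 kJ/K

15.5234 kJ/K


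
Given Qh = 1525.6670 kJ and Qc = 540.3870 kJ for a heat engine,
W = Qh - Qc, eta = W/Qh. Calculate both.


W = 1525.6670 - 540.3870 = 985.2800 kJ
eta = 985.2800 / 1525.6670 = 0.6458 = 64.5803%

W = 985.2800 kJ, eta = 64.5803%


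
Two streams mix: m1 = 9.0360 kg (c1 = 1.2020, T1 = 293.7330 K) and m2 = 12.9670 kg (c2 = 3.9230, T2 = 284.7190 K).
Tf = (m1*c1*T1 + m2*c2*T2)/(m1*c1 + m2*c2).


num = 17673.8389
den = 61.7308
Tf = 286.3050 K

286.3050 K


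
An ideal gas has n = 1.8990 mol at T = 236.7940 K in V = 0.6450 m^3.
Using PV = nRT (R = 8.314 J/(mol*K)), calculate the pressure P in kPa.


P = nRT/V = 1.8990 * 8.314 * 236.7940 / 0.6450
= 3738.5714 / 0.6450 = 5796.2347 Pa = 5.7962 kPa

5.7962 kPa


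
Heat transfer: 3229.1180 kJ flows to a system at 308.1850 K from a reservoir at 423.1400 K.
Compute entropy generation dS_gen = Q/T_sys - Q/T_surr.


dS_sys = 3229.1180/308.1850 = 10.4779 kJ/K
dS_surr = -3229.1180/423.1400 = -7.6313 kJ/K
dS_gen = 10.4779 - 7.6313 = 2.8465 kJ/K (irreversible)

dS_gen = 2.8465 kJ/K, irreversible


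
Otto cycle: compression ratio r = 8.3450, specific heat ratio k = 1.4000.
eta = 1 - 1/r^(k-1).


r^(k-1) = 2.3365
eta = 1 - 1/2.3365 = 0.5720 = 57.2014%

57.2014%


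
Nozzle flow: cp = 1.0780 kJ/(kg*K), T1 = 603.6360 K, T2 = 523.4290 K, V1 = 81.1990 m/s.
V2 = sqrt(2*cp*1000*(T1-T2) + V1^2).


dT = 80.2070 K
2*cp*1000*dT = 172926.2920
V1^2 = 6593.2776
V2 = sqrt(179519.5696) = 423.6975 m/s

423.6975 m/s


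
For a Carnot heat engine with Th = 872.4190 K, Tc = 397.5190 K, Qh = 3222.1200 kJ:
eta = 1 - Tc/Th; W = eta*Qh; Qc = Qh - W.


eta = 1 - 397.5190/872.4190 = 0.5443
W = 0.5443 * 3222.1200 = 1753.9563 kJ
Qc = 3222.1200 - 1753.9563 = 1468.1637 kJ

eta = 54.4349%, W = 1753.9563 kJ, Qc = 1468.1637 kJ


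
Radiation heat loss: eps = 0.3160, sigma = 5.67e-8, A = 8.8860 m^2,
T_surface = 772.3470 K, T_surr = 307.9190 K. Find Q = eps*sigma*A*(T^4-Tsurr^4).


T^4 = 3.5584e+11
Tsurr^4 = 8.9897e+09
Q = 0.3160 * 5.67e-8 * 8.8860 * 3.4685e+11 = 55222.1700 W

55222.1700 W


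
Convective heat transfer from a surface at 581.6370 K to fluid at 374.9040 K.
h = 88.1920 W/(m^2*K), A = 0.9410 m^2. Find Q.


dT = 206.7330 K
Q = 88.1920 * 0.9410 * 206.7330 = 17156.4971 W

17156.4971 W


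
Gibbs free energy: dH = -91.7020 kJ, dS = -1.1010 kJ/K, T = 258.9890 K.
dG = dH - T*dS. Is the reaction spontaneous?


T*dS = 258.9890 * -1.1010 = -285.1469 kJ
dG = -91.7020 + 285.1469 = 193.4449 kJ (non-spontaneous)

dG = 193.4449 kJ, non-spontaneous


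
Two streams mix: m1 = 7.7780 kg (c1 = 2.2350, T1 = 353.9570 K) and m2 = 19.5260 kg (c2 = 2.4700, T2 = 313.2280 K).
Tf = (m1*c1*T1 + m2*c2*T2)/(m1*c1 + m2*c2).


num = 21259.8704
den = 65.6131
Tf = 324.0189 K

324.0189 K


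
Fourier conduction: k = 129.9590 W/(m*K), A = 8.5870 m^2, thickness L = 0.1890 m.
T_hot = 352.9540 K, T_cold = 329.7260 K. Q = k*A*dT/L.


dT = 23.2280 K
Q = 129.9590 * 8.5870 * 23.2280 / 0.1890 = 137150.6395 W

137150.6395 W


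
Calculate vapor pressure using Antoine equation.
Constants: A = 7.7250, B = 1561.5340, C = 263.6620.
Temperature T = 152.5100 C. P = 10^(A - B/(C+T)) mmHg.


C+T = 416.1720
B/(C+T) = 3.7521
log10(P) = 7.7250 - 3.7521 = 3.9729
P = 10^3.9729 = 9394.2879 mmHg

9394.2879 mmHg


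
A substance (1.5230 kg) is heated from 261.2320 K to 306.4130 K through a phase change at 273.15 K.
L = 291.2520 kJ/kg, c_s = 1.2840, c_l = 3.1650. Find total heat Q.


Q1 (sensible, solid) = 1.5230 * 1.2840 * 11.9180 = 23.3060 kJ
Q2 (latent) = 1.5230 * 291.2520 = 443.5768 kJ
Q3 (sensible, liquid) = 1.5230 * 3.1650 * 33.2630 = 160.3375 kJ
Q_total = 627.2203 kJ

627.2203 kJ
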